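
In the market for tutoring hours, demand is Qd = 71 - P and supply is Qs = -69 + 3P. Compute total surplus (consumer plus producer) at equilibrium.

Equilibrium: 71 - P = -69 + 3P gives P* = 35, Q* = 36.
Demand choke price: P = 71; supply starts at P = 23.
CS = ½(71 − 35)(36) = 648; PS = ½(35 − 23)(36) = 216.

Total surplus = 864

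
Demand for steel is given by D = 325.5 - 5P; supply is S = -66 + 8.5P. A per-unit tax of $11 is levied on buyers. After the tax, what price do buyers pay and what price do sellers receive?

Pre-tax equilibrium: P* = 29, Q* = 180.5.
Tax on buyers shifts demand to D = 325.5 − 5(P + 11) = 270.5 - 5P.
270.5 - 5P = -66 + 8.5P gives seller price Ps = 673/27; buyers pay Pb = 673/27 + 11 = 970/27.
New quantity: Q = 325.5 − 5(970/27) = 7877/54.

Buyers pay 970/27, sellers receive 673/27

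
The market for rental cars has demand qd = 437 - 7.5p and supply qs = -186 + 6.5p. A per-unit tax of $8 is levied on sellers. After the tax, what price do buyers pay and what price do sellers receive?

Buyers pay 675/14, sellers receive 563/14

Pre-tax equilibrium: p* = 44.5, q* = 103.25.
Tax on sellers shifts supply to qs = -186 + 6.5(p − 8) = -238 + 6.5p.
437 - 7.5p = -238 + 6.5p gives buyer price pb = 675/14; sellers receive ps = 675/14 − 8 = 563/14.
New quantity: q = 437 − 7.5(675/14) = 2111/28.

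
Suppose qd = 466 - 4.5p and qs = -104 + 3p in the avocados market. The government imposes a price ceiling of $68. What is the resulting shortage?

Equilibrium price would be p* = 76, so the ceiling at 68 binds.
At p = 68: qd = 466 − 4.5(68) = 160, qs = -104 + 3(68) = 100.
Shortage = 160 − 100 = 60.

Shortage = 60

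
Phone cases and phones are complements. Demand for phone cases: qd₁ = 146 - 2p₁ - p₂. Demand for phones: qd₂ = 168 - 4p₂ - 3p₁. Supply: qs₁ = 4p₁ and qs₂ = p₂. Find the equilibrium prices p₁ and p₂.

p₁ = 562/27, p₂ = 190/9

Market 1: 146 - 2p₁ - p₂ = 4p₁ → 6p₁ + p₂ = 146.
Market 2: 5p₂ + 3p₁ = 168.
Eliminating p₂: 5×(1) − 1×(2) gives 27p₁ = 562, so p₁ = 562/27.
Back-substitute into (2): p₂ = (168 − 3×562/27) / 5 = 190/9.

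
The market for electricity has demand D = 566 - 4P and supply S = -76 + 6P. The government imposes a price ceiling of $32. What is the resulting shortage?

Shortage = 322

Equilibrium price would be P* = 64.2, so the ceiling at 32 binds.
At P = 32: D = 566 − 4(32) = 438, S = -76 + 6(32) = 116.
Shortage = 438 − 116 = 322.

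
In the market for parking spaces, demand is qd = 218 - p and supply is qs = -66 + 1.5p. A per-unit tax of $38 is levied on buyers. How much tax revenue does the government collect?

Pre-tax equilibrium: p* = 113.6, q* = 104.4.
Tax on buyers shifts demand to qd = 218 − 1(p + 38) = 180 - p.
180 - p = -66 + 1.5p gives seller price ps = 98.4; buyers pay pb = 98.4 + 38 = 136.4.
New quantity: q = 218 − 1(136.4) = 81.6.
Revenue = 38 × 81.6 = 3100.8.

Tax revenue = 3100.8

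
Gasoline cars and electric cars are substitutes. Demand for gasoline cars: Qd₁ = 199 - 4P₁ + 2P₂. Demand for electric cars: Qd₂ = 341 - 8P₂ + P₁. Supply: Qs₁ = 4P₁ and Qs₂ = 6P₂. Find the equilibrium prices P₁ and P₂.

P₁ = 1734/55, P₂ = 2927/110

Market 1: 199 - 4P₁ + 2P₂ = 4P₁ → 8P₁ - 2P₂ = 199.
Market 2: 14P₂ - P₁ = 341.
Eliminating P₂: 14×(1) + 2×(2) gives 110P₁ = 3468, so P₁ = 1734/55.
Back-substitute into (2): P₂ = (341 + 1×1734/55) / 14 = 2927/110.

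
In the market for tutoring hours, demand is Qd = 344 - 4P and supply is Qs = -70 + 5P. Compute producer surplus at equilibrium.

Equilibrium: 344 - 4P = -70 + 5P gives P* = 46, Q* = 160.
Supply starts at P = 14 (where Qs = 0).
PS = ½(46 − 14)(160) = 2560.

Producer surplus = 2560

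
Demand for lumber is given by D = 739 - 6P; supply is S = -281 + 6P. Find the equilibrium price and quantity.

P* = 85, Q* = 229

Set D = S: 739 - 6P = -281 + 6P.
1020 = 12P, so P* = 85.
Q* = 739 − 6(85) = 229.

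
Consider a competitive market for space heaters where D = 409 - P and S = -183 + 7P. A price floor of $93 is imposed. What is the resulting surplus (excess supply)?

Surplus = 152

Equilibrium price would be P* = 74, so the floor at 93 binds.
At P = 93: D = 316, S = 468.
Surplus = 468 − 316 = 152.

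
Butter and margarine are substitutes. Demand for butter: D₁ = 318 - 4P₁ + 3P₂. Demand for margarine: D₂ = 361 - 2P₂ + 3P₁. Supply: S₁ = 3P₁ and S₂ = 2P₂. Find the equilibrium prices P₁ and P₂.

Market 1: 318 - 4P₁ + 3P₂ = 3P₁ → 7P₁ - 3P₂ = 318.
Market 2: 4P₂ - 3P₁ = 361.
Eliminating P₂: 4×(1) + 3×(2) gives 19P₁ = 2355, so P₁ = 2355/19.
Back-substitute into (2): P₂ = (361 + 3×2355/19) / 4 = 3481/19.

P₁ = 2355/19, P₂ = 3481/19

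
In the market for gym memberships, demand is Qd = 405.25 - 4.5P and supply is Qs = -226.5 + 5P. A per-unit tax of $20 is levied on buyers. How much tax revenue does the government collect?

Pre-tax equilibrium: P* = 66.5, Q* = 106.
Tax on buyers shifts demand to Qd = 405.25 − 4.5(P + 20) = 315.25 - 4.5P.
315.25 - 4.5P = -226.5 + 5P gives seller price Ps = 2167/38; buyers pay Pb = 2167/38 + 20 = 2927/38.
New quantity: Q = 405.25 − 4.5(2927/38) = 1114/19.
Revenue = 20 × 1114/19 = 22280/19.

Tax revenue = 22280/19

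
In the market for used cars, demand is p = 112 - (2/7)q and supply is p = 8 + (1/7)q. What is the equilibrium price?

p* = 128/3

Set the two price expressions equal: 112 - (2/7)q = 8 + (1/7)q.
104 = (3/7)q, so q* = 728/3.
p* = 112 − (2/7)(728/3) = 128/3.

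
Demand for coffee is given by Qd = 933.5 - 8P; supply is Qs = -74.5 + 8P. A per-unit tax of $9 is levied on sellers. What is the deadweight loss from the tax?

Pre-tax equilibrium: P* = 63, Q* = 429.5.
Tax on sellers shifts supply to Qs = -74.5 + 8(P − 9) = -146.5 + 8P.
933.5 - 8P = -146.5 + 8P gives buyer price Pb = 67.5; sellers receive Ps = 67.5 − 9 = 58.5.
New quantity: Q = 933.5 − 8(67.5) = 393.5.
DWL = ½ × 9 × (429.5 − 393.5) = 162.

Deadweight loss = 162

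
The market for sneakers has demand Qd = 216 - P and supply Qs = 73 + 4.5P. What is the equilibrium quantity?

Set Qd = Qs: 216 - P = 73 + 4.5P.
143 = 5.5P, so P* = 26.
Q* = 216 − 1(26) = 190.

Q* = 190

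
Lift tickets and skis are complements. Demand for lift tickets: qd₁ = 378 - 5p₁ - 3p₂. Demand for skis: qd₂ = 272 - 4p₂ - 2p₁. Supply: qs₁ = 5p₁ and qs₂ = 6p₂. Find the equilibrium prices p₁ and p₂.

p₁ = 1482/47, p₂ = 982/47

Market 1: 378 - 5p₁ - 3p₂ = 5p₁ → 10p₁ + 3p₂ = 378.
Market 2: 10p₂ + 2p₁ = 272.
Eliminating p₂: 10×(1) − 3×(2) gives 94p₁ = 2964, so p₁ = 1482/47.
Back-substitute into (2): p₂ = (272 − 2×1482/47) / 10 = 982/47.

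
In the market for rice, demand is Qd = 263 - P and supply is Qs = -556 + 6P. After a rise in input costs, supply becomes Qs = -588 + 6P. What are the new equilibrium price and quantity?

P' = 851/7, Q' = 990/7

Original equilibrium: P* = 117, Q* = 146.
New equilibrium: 263 - P = -588 + 6P, so 851 = 7P and P' = 851/7; Q' = 263 − 1(851/7) = 990/7.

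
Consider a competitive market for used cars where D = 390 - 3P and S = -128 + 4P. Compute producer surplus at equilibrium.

Producer surplus = 3528

Equilibrium: 390 - 3P = -128 + 4P gives P* = 74, Q* = 168.
Supply starts at P = 32 (where S = 0).
PS = ½(74 − 32)(168) = 3528.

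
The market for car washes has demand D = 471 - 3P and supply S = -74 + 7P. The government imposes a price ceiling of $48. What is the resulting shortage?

Shortage = 65

Equilibrium price would be P* = 54.5, so the ceiling at 48 binds.
At P = 48: D = 471 − 3(48) = 327, S = -74 + 7(48) = 262.
Shortage = 327 − 262 = 65.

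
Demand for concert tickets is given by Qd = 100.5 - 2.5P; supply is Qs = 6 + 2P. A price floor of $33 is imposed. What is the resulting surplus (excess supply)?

Equilibrium price would be P* = 21, so the floor at 33 binds.
At P = 33: Qd = 18, Qs = 72.
Surplus = 72 − 18 = 54.

Surplus = 54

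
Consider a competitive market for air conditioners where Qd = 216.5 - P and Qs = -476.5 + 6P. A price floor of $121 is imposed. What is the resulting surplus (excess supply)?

Equilibrium price would be P* = 99, so the floor at 121 binds.
At P = 121: Qd = 95.5, Qs = 249.5.
Surplus = 249.5 − 95.5 = 154.

Surplus = 154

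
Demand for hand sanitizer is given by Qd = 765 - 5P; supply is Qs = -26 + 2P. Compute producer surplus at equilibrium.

Producer surplus = 10000

Equilibrium: 765 - 5P = -26 + 2P gives P* = 113, Q* = 200.
Supply starts at P = 13 (where Qs = 0).
PS = ½(113 − 13)(200) = 10000.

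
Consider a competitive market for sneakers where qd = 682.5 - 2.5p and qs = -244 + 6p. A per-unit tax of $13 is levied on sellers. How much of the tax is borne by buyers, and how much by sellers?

Pre-tax equilibrium: p* = 109, q* = 410.
Tax on sellers shifts supply to qs = -244 + 6(p − 13) = -322 + 6p.
682.5 - 2.5p = -322 + 6p gives buyer price pb = 2009/17; sellers receive ps = 2009/17 − 13 = 1788/17.
New quantity: q = 682.5 − 2.5(2009/17) = 6580/17.
Buyer burden = 2009/17 − 109 = 156/17; seller burden = 109 − 1788/17 = 65/17.

Buyers bear 156/17, sellers bear 65/17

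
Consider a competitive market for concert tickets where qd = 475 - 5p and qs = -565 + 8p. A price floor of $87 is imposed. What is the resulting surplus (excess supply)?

Surplus = 91

Equilibrium price would be p* = 80, so the floor at 87 binds.
At p = 87: qd = 40, qs = 131.
Surplus = 131 − 40 = 91.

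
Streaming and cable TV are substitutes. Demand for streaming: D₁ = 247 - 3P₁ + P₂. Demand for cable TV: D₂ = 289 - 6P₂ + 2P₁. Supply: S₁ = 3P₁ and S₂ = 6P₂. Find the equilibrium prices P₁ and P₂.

P₁ = 3253/70, P₂ = 1114/35

Market 1: 247 - 3P₁ + P₂ = 3P₁ → 6P₁ - P₂ = 247.
Market 2: 12P₂ - 2P₁ = 289.
Eliminating P₂: 12×(1) + 1×(2) gives 70P₁ = 3253, so P₁ = 3253/70.
Back-substitute into (2): P₂ = (289 + 2×3253/70) / 12 = 1114/35.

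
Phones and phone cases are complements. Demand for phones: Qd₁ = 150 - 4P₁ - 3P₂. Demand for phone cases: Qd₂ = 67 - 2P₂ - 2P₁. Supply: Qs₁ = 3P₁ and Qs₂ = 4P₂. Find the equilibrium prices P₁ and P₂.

Market 1: 150 - 4P₁ - 3P₂ = 3P₁ → 7P₁ + 3P₂ = 150.
Market 2: 6P₂ + 2P₁ = 67.
Eliminating P₂: 6×(1) − 3×(2) gives 36P₁ = 699, so P₁ = 233/12.
Back-substitute into (2): P₂ = (67 − 2×233/12) / 6 = 169/36.

P₁ = 233/12, P₂ = 169/36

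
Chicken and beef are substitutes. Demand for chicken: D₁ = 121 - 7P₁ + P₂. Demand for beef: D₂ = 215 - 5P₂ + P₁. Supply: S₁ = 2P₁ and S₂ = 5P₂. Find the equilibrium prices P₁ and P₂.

P₁ = 1425/89, P₂ = 2056/89

Market 1: 121 - 7P₁ + P₂ = 2P₁ → 9P₁ - P₂ = 121.
Market 2: 10P₂ - P₁ = 215.
Eliminating P₂: 10×(1) + 1×(2) gives 89P₁ = 1425, so P₁ = 1425/89.
Back-substitute into (2): P₂ = (215 + 1×1425/89) / 10 = 2056/89.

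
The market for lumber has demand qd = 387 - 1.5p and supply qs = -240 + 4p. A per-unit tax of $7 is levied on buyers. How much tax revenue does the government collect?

Pre-tax equilibrium: p* = 114, q* = 216.
Tax on buyers shifts demand to qd = 387 − 1.5(p + 7) = 376.5 - 1.5p.
376.5 - 1.5p = -240 + 4p gives seller price ps = 1233/11; buyers pay pb = 1233/11 + 7 = 1310/11.
New quantity: q = 387 − 1.5(1310/11) = 2292/11.
Revenue = 7 × 2292/11 = 16044/11.

Tax revenue = 16044/11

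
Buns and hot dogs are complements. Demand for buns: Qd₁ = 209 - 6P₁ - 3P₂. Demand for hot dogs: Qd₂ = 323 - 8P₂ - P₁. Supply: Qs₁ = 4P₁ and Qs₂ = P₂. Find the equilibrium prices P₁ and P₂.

Market 1: 209 - 6P₁ - 3P₂ = 4P₁ → 10P₁ + 3P₂ = 209.
Market 2: 9P₂ + P₁ = 323.
Eliminating P₂: 9×(1) − 3×(2) gives 87P₁ = 912, so P₁ = 304/29.
Back-substitute into (2): P₂ = (323 − 1×304/29) / 9 = 1007/29.

P₁ = 304/29, P₂ = 1007/29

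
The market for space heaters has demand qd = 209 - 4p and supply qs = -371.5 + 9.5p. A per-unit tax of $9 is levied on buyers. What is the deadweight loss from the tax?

Pre-tax equilibrium: p* = 43, q* = 37.
Tax on buyers shifts demand to qd = 209 − 4(p + 9) = 173 - 4p.
173 - 4p = -371.5 + 9.5p gives seller price ps = 121/3; buyers pay pb = 121/3 + 9 = 148/3.
New quantity: q = 209 − 4(148/3) = 35/3.
DWL = ½ × 9 × (37 − 35/3) = 114.

Deadweight loss = 114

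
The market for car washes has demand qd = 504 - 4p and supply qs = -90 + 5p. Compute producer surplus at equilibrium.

Producer surplus = 5760

Equilibrium: 504 - 4p = -90 + 5p gives p* = 66, q* = 240.
Supply starts at p = 18 (where qs = 0).
PS = ½(66 − 18)(240) = 5760.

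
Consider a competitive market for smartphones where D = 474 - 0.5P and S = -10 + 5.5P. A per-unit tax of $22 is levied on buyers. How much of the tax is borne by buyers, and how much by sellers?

Buyers bear 121/6, sellers bear 11/6

Pre-tax equilibrium: P* = 242/3, Q* = 1301/3.
Tax on buyers shifts demand to D = 474 − 0.5(P + 22) = 463 - 0.5P.
463 - 0.5P = -10 + 5.5P gives seller price Ps = 473/6; buyers pay Pb = 473/6 + 22 = 605/6.
New quantity: Q = 474 − 0.5(605/6) = 5083/12.
Buyer burden = 605/6 − 242/3 = 121/6; seller burden = 242/3 − 473/6 = 11/6.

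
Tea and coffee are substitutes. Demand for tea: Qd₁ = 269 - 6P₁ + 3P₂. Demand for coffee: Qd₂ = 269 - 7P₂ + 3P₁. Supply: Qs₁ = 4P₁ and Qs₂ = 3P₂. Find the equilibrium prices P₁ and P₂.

Market 1: 269 - 6P₁ + 3P₂ = 4P₁ → 10P₁ - 3P₂ = 269.
Market 2: 10P₂ - 3P₁ = 269.
Eliminating P₂: 10×(1) + 3×(2) gives 91P₁ = 3497, so P₁ = 269/7.
Back-substitute into (2): P₂ = (269 + 3×269/7) / 10 = 269/7.

P₁ = 269/7, P₂ = 269/7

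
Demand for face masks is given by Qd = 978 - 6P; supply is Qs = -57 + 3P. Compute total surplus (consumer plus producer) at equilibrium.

Equilibrium: 978 - 6P = -57 + 3P gives P* = 115, Q* = 288.
Demand choke price: P = 163; supply starts at P = 19.
CS = ½(163 − 115)(288) = 6912; PS = ½(115 − 19)(288) = 13824.

Total surplus = 20736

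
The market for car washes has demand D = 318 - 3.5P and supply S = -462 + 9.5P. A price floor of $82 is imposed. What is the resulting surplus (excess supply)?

Surplus = 286

Equilibrium price would be P* = 60, so the floor at 82 binds.
At P = 82: D = 31, S = 317.
Surplus = 317 − 31 = 286.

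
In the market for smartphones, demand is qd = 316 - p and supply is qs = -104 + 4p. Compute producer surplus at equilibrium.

Equilibrium: 316 - p = -104 + 4p gives p* = 84, q* = 232.
Supply starts at p = 26 (where qs = 0).
PS = ½(84 − 26)(232) = 6728.

Producer surplus = 6728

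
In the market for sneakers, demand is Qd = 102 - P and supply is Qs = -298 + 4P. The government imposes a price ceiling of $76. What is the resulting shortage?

Equilibrium price would be P* = 80, so the ceiling at 76 binds.
At P = 76: Qd = 102 − 1(76) = 26, Qs = -298 + 4(76) = 6.
Shortage = 26 − 6 = 20.

Shortage = 20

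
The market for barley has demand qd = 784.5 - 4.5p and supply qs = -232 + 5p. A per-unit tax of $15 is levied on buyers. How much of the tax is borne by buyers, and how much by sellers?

Pre-tax equilibrium: p* = 107, q* = 303.
Tax on buyers shifts demand to qd = 784.5 − 4.5(p + 15) = 717 - 4.5p.
717 - 4.5p = -232 + 5p gives seller price ps = 1898/19; buyers pay pb = 1898/19 + 15 = 2183/19.
New quantity: q = 784.5 − 4.5(2183/19) = 5082/19.
Buyer burden = 2183/19 − 107 = 150/19; seller burden = 107 − 1898/19 = 135/19.

Buyers bear 150/19, sellers bear 135/19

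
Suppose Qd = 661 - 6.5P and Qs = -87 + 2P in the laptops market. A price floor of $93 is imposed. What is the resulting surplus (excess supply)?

Equilibrium price would be P* = 88, so the floor at 93 binds.
At P = 93: Qd = 56.5, Qs = 99.
Surplus = 99 − 56.5 = 42.5.

Surplus = 42.5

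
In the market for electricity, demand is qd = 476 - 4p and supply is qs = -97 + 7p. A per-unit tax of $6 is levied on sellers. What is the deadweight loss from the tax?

Pre-tax equilibrium: p* = 573/11, q* = 2944/11.
Tax on sellers shifts supply to qs = -97 + 7(p − 6) = -139 + 7p.
476 - 4p = -139 + 7p gives buyer price pb = 615/11; sellers receive ps = 615/11 − 6 = 549/11.
New quantity: q = 476 − 4(615/11) = 2776/11.
DWL = ½ × 6 × (2944/11 − 2776/11) = 504/11.

Deadweight loss = 504/11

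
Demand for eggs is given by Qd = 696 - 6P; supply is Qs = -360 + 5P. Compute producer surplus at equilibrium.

Equilibrium: 696 - 6P = -360 + 5P gives P* = 96, Q* = 120.
Supply starts at P = 72 (where Qs = 0).
PS = ½(96 − 72)(120) = 1440.

Producer surplus = 1440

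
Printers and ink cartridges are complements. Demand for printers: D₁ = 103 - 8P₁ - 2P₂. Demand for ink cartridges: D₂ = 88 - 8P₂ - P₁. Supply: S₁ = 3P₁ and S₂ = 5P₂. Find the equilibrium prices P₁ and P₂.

P₁ = 1163/141, P₂ = 865/141

Market 1: 103 - 8P₁ - 2P₂ = 3P₁ → 11P₁ + 2P₂ = 103.
Market 2: 13P₂ + P₁ = 88.
Eliminating P₂: 13×(1) − 2×(2) gives 141P₁ = 1163, so P₁ = 1163/141.
Back-substitute into (2): P₂ = (88 − 1×1163/141) / 13 = 865/141.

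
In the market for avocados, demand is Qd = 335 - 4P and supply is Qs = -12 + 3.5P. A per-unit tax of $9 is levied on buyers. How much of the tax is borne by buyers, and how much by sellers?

Pre-tax equilibrium: P* = 694/15, Q* = 2249/15.
Tax on buyers shifts demand to Qd = 335 − 4(P + 9) = 299 - 4P.
299 - 4P = -12 + 3.5P gives seller price Ps = 622/15; buyers pay Pb = 622/15 + 9 = 757/15.
New quantity: Q = 335 − 4(757/15) = 1997/15.
Buyer burden = 757/15 − 694/15 = 4.2; seller burden = 694/15 − 622/15 = 4.8.

Buyers bear $4.2, sellers bear $4.8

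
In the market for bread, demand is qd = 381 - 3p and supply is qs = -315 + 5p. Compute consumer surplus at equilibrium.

Equilibrium: 381 - 3p = -315 + 5p gives p* = 87, q* = 120.
Demand choke price (qd = 0): p = 127.
CS = ½(127 − 87)(120) = 2400.

Consumer surplus = 2400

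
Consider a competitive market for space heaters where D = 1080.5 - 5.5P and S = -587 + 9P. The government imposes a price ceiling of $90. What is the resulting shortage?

Shortage = 362.5

Equilibrium price would be P* = 115, so the ceiling at 90 binds.
At P = 90: D = 1080.5 − 5.5(90) = 585.5, S = -587 + 9(90) = 223.
Shortage = 585.5 − 223 = 362.5.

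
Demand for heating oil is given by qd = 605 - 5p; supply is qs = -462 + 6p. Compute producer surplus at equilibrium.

Equilibrium: 605 - 5p = -462 + 6p gives p* = 97, q* = 120.
Supply starts at p = 77 (where qs = 0).
PS = ½(97 − 77)(120) = 1200.

Producer surplus = 1200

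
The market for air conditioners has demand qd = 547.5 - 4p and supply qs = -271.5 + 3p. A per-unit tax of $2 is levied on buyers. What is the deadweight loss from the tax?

Pre-tax equilibrium: p* = 117, q* = 79.5.
Tax on buyers shifts demand to qd = 547.5 − 4(p + 2) = 539.5 - 4p.
539.5 - 4p = -271.5 + 3p gives seller price ps = 811/7; buyers pay pb = 811/7 + 2 = 825/7.
New quantity: q = 547.5 − 4(825/7) = 1065/14.
DWL = ½ × 2 × (79.5 − 1065/14) = 24/7.

Deadweight loss = 24/7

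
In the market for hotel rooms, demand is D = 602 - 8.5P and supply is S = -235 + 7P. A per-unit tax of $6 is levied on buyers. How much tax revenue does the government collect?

Pre-tax equilibrium: P* = 54, Q* = 143.
Tax on buyers shifts demand to D = 602 − 8.5(P + 6) = 551 - 8.5P.
551 - 8.5P = -235 + 7P gives seller price Ps = 1572/31; buyers pay Pb = 1572/31 + 6 = 1758/31.
New quantity: Q = 602 − 8.5(1758/31) = 3719/31.
Revenue = 6 × 3719/31 = 22314/31.

Tax revenue = 22314/31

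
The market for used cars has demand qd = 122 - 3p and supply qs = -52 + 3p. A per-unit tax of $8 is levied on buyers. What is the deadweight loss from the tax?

Deadweight loss = 48

Pre-tax equilibrium: p* = 29, q* = 35.
Tax on buyers shifts demand to qd = 122 − 3(p + 8) = 98 - 3p.
98 - 3p = -52 + 3p gives seller price ps = 25; buyers pay pb = 25 + 8 = 33.
New quantity: q = 122 − 3(33) = 23.
DWL = ½ × 8 × (35 − 23) = 48.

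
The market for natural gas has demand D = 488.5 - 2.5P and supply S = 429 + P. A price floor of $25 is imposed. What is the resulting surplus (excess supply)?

Equilibrium price would be P* = 17, so the floor at 25 binds.
At P = 25: D = 426, S = 454.
Surplus = 454 − 426 = 28.

Surplus = 28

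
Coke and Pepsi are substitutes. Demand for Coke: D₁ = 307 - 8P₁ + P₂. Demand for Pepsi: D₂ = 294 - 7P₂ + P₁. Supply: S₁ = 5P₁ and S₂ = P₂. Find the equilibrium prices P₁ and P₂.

P₁ = 2750/103, P₂ = 4129/103

Market 1: 307 - 8P₁ + P₂ = 5P₁ → 13P₁ - P₂ = 307.
Market 2: 8P₂ - P₁ = 294.
Eliminating P₂: 8×(1) + 1×(2) gives 103P₁ = 2750, so P₁ = 2750/103.
Back-substitute into (2): P₂ = (294 + 1×2750/103) / 8 = 4129/103.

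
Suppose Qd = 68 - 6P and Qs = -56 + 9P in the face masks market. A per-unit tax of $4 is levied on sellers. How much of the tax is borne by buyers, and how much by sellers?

Pre-tax equilibrium: P* = 124/15, Q* = 18.4.
Tax on sellers shifts supply to Qs = -56 + 9(P − 4) = -92 + 9P.
68 - 6P = -92 + 9P gives buyer price Pb = 32/3; sellers receive Ps = 32/3 − 4 = 20/3.
New quantity: Q = 68 − 6(32/3) = 4.
Buyer burden = 32/3 − 124/15 = 2.4; seller burden = 124/15 − 20/3 = 1.6.

Buyers bear $2.4, sellers bear $1.6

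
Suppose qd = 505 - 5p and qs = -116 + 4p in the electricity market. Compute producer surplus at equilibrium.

Producer surplus = 3200

Equilibrium: 505 - 5p = -116 + 4p gives p* = 69, q* = 160.
Supply starts at p = 29 (where qs = 0).
PS = ½(69 − 29)(160) = 3200.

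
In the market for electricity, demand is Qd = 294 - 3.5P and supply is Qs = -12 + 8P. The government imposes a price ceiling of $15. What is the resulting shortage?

Equilibrium price would be P* = 612/23, so the ceiling at 15 binds.
At P = 15: Qd = 294 − 3.5(15) = 241.5, Qs = -12 + 8(15) = 108.
Shortage = 241.5 − 108 = 133.5.

Shortage = 133.5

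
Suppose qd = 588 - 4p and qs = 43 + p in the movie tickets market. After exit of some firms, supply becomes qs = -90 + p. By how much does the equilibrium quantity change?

Δq = -106.4

Original equilibrium: p* = 109, q* = 152.
New equilibrium: 588 - 4p = -90 + p, so 678 = 5p and p' = 135.6; q' = 588 − 4(135.6) = 45.6.
Change in quantity: 45.6 − 152 = -106.4.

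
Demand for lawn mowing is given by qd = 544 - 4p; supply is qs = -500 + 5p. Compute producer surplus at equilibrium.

Equilibrium: 544 - 4p = -500 + 5p gives p* = 116, q* = 80.
Supply starts at p = 100 (where qs = 0).
PS = ½(116 − 100)(80) = 640.

Producer surplus = 640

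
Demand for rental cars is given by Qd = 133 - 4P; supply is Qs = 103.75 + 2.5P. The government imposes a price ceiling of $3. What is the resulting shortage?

Equilibrium price would be P* = 4.5, so the ceiling at 3 binds.
At P = 3: Qd = 133 − 4(3) = 121, Qs = 103.75 + 2.5(3) = 111.25.
Shortage = 121 − 111.25 = 9.75.

Shortage = 9.75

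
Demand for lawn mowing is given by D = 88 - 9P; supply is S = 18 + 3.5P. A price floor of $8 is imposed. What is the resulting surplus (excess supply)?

Equilibrium price would be P* = 5.6, so the floor at 8 binds.
At P = 8: D = 16, S = 46.
Surplus = 46 − 16 = 30.

Surplus = 30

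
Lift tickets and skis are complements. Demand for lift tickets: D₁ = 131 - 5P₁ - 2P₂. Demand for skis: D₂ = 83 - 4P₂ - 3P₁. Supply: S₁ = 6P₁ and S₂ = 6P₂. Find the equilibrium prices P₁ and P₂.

Market 1: 131 - 5P₁ - 2P₂ = 6P₁ → 11P₁ + 2P₂ = 131.
Market 2: 10P₂ + 3P₁ = 83.
Eliminating P₂: 10×(1) − 2×(2) gives 104P₁ = 1144, so P₁ = 11.
Back-substitute into (2): P₂ = (83 − 3×11) / 10 = 5.

P₁ = 11, P₂ = 5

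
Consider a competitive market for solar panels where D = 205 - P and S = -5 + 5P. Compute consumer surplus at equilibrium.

Consumer surplus = 14450

Equilibrium: 205 - P = -5 + 5P gives P* = 35, Q* = 170.
Demand choke price (D = 0): P = 205.
CS = ½(205 − 35)(170) = 14450.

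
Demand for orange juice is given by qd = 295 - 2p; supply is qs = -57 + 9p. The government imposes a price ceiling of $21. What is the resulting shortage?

Equilibrium price would be p* = 32, so the ceiling at 21 binds.
At p = 21: qd = 295 − 2(21) = 253, qs = -57 + 9(21) = 132.
Shortage = 253 − 132 = 121.

Shortage = 121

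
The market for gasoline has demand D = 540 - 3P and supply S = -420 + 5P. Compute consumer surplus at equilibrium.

Consumer surplus = 5400

Equilibrium: 540 - 3P = -420 + 5P gives P* = 120, Q* = 180.
Demand choke price (D = 0): P = 180.
CS = ½(180 − 120)(180) = 5400.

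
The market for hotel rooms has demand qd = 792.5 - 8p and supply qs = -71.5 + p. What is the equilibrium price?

Set qd = qs: 792.5 - 8p = -71.5 + p.
864 = 9p, so p* = 96.
q* = 792.5 − 8(96) = 24.5.

p* = 96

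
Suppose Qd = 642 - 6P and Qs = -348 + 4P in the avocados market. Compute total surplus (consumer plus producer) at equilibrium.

Total surplus = 480

Equilibrium: 642 - 6P = -348 + 4P gives P* = 99, Q* = 48.
Demand choke price: P = 107; supply starts at P = 87.
CS = ½(107 − 99)(48) = 192; PS = ½(99 − 87)(48) = 288.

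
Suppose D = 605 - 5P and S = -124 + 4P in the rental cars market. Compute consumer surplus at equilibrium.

Consumer surplus = 4000

Equilibrium: 605 - 5P = -124 + 4P gives P* = 81, Q* = 200.
Demand choke price (D = 0): P = 121.
CS = ½(121 − 81)(200) = 4000.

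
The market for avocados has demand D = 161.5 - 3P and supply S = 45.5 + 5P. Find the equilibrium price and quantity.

P* = 14.5, Q* = 118

Set D = S: 161.5 - 3P = 45.5 + 5P.
116 = 8P, so P* = 14.5.
Q* = 161.5 − 3(14.5) = 118.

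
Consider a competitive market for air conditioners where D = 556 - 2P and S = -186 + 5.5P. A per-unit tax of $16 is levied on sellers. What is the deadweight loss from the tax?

Pre-tax equilibrium: P* = 1484/15, Q* = 5372/15.
Tax on sellers shifts supply to S = -186 + 5.5(P − 16) = -274 + 5.5P.
556 - 2P = -274 + 5.5P gives buyer price Pb = 332/3; sellers receive Ps = 332/3 − 16 = 284/3.
New quantity: Q = 556 − 2(332/3) = 1004/3.
DWL = ½ × 16 × (5372/15 − 1004/3) = 2816/15.

Deadweight loss = 2816/15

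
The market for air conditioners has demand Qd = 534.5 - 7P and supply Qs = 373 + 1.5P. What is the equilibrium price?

Set Qd = Qs: 534.5 - 7P = 373 + 1.5P.
161.5 = 8.5P, so P* = 19.
Q* = 534.5 − 7(19) = 401.5.

P* = 19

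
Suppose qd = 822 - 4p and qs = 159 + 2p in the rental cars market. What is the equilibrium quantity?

q* = 380

Set qd = qs: 822 - 4p = 159 + 2p.
663 = 6p, so p* = 110.5.
q* = 822 − 4(110.5) = 380.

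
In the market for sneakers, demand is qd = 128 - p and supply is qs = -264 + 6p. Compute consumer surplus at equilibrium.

Consumer surplus = 2592

Equilibrium: 128 - p = -264 + 6p gives p* = 56, q* = 72.
Demand choke price (qd = 0): p = 128.
CS = ½(128 − 56)(72) = 2592.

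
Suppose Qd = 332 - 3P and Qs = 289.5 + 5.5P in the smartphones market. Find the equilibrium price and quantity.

Set Qd = Qs: 332 - 3P = 289.5 + 5.5P.
42.5 = 8.5P, so P* = 5.
Q* = 332 − 3(5) = 317.

P* = 5, Q* = 317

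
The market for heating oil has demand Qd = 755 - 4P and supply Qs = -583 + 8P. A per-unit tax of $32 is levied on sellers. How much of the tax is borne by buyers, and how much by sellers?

Pre-tax equilibrium: P* = 111.5, Q* = 309.
Tax on sellers shifts supply to Qs = -583 + 8(P − 32) = -839 + 8P.
755 - 4P = -839 + 8P gives buyer price Pb = 797/6; sellers receive Ps = 797/6 − 32 = 605/6.
New quantity: Q = 755 − 4(797/6) = 671/3.
Buyer burden = 797/6 − 111.5 = 64/3; seller burden = 111.5 − 605/6 = 32/3.

Buyers bear 64/3, sellers bear 32/3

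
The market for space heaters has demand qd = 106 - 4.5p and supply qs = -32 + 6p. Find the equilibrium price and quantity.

Set qd = qs: 106 - 4.5p = -32 + 6p.
138 = 10.5p, so p* = 92/7.
q* = 106 − 4.5(92/7) = 328/7.

p* = 92/7, q* = 328/7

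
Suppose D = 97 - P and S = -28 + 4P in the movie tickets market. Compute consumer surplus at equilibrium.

Equilibrium: 97 - P = -28 + 4P gives P* = 25, Q* = 72.
Demand choke price (D = 0): P = 97.
CS = ½(97 − 25)(72) = 2592.

Consumer surplus = 2592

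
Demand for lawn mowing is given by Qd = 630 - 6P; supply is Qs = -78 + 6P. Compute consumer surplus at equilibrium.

Consumer surplus = 6348

Equilibrium: 630 - 6P = -78 + 6P gives P* = 59, Q* = 276.
Demand choke price (Qd = 0): P = 105.
CS = ½(105 − 59)(276) = 6348.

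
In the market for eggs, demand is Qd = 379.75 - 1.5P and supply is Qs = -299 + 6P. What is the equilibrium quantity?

Set Qd = Qs: 379.75 - 1.5P = -299 + 6P.
678.75 = 7.5P, so P* = 90.5.
Q* = 379.75 − 1.5(90.5) = 244.

Q* = 244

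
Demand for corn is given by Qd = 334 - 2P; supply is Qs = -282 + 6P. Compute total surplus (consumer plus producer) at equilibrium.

Total surplus = 10800

Equilibrium: 334 - 2P = -282 + 6P gives P* = 77, Q* = 180.
Demand choke price: P = 167; supply starts at P = 47.
CS = ½(167 − 77)(180) = 8100; PS = ½(77 − 47)(180) = 2700.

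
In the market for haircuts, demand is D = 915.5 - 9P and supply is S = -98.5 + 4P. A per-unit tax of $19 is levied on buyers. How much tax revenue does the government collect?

Tax revenue = 79477/26

Pre-tax equilibrium: P* = 78, Q* = 213.5.
Tax on buyers shifts demand to D = 915.5 − 9(P + 19) = 744.5 - 9P.
744.5 - 9P = -98.5 + 4P gives seller price Ps = 843/13; buyers pay Pb = 843/13 + 19 = 1090/13.
New quantity: Q = 915.5 − 9(1090/13) = 4183/26.
Revenue = 19 × 4183/26 = 79477/26.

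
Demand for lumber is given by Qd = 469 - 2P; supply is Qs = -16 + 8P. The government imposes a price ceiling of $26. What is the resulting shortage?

Equilibrium price would be P* = 48.5, so the ceiling at 26 binds.
At P = 26: Qd = 469 − 2(26) = 417, Qs = -16 + 8(26) = 192.
Shortage = 417 − 192 = 225.

Shortage = 225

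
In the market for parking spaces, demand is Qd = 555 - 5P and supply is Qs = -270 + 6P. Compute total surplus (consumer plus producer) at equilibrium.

Total surplus = 5940

Equilibrium: 555 - 5P = -270 + 6P gives P* = 75, Q* = 180.
Demand choke price: P = 111; supply starts at P = 45.
CS = ½(111 − 75)(180) = 3240; PS = ½(75 − 45)(180) = 2700.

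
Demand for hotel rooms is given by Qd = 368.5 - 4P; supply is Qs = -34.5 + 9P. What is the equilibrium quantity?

Q* = 244.5

Set Qd = Qs: 368.5 - 4P = -34.5 + 9P.
403 = 13P, so P* = 31.
Q* = 368.5 − 4(31) = 244.5.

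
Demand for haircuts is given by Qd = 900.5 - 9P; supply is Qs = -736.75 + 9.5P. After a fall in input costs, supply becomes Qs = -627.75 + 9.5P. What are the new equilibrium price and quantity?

Original equilibrium: P* = 88.5, Q* = 104.
New equilibrium: 900.5 - 9P = -627.75 + 9.5P, so 1528.25 = 18.5P and P' = 6113/74; Q' = 900.5 − 9(6113/74) = 5810/37.

P' = 6113/74, Q' = 5810/37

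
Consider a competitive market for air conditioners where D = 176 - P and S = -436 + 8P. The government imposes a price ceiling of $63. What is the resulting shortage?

Equilibrium price would be P* = 68, so the ceiling at 63 binds.
At P = 63: D = 176 − 1(63) = 113, S = -436 + 8(63) = 68.
Shortage = 113 − 68 = 45.

Shortage = 45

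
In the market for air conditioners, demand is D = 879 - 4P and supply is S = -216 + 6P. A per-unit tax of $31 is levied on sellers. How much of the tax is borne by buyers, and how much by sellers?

Buyers bear $18.6, sellers bear $12.4

Pre-tax equilibrium: P* = 109.5, Q* = 441.
Tax on sellers shifts supply to S = -216 + 6(P − 31) = -402 + 6P.
879 - 4P = -402 + 6P gives buyer price Pb = 128.1; sellers receive Ps = 128.1 − 31 = 97.1.
New quantity: Q = 879 − 4(128.1) = 366.6.
Buyer burden = 128.1 − 109.5 = 18.6; seller burden = 109.5 − 97.1 = 12.4.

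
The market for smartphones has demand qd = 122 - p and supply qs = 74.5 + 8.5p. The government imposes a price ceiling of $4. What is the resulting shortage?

Shortage = 9.5

Equilibrium price would be p* = 5, so the ceiling at 4 binds.
At p = 4: qd = 122 − 1(4) = 118, qs = 74.5 + 8.5(4) = 108.5.
Shortage = 118 − 108.5 = 9.5.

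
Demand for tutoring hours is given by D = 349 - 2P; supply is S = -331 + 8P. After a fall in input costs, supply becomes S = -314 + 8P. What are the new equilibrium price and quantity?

P' = 66.3, Q' = 216.4

Original equilibrium: P* = 68, Q* = 213.
New equilibrium: 349 - 2P = -314 + 8P, so 663 = 10P and P' = 66.3; Q' = 349 − 2(66.3) = 216.4.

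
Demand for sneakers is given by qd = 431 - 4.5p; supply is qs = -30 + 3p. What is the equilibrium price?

Set qd = qs: 431 - 4.5p = -30 + 3p.
461 = 7.5p, so p* = 922/15.
q* = 431 − 4.5(922/15) = 154.4.

p* = 922/15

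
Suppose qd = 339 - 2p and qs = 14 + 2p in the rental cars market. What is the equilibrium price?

Set qd = qs: 339 - 2p = 14 + 2p.
325 = 4p, so p* = 81.25.
q* = 339 − 2(81.25) = 176.5.

p* = 81.25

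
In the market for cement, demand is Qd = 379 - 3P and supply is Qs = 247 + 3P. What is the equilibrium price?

Set Qd = Qs: 379 - 3P = 247 + 3P.
132 = 6P, so P* = 22.
Q* = 379 − 3(22) = 313.

P* = 22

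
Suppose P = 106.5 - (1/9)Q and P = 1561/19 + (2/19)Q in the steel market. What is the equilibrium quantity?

Set the two price expressions equal: 106.5 - (1/9)Q = 1561/19 + (2/19)Q.
925/38 = (37/171)Q, so Q* = 112.5.
P* = 106.5 − (1/9)(112.5) = 94.

Q* = 112.5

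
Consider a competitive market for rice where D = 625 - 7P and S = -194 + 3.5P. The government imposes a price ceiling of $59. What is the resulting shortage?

Shortage = 199.5

Equilibrium price would be P* = 78, so the ceiling at 59 binds.
At P = 59: D = 625 − 7(59) = 212, S = -194 + 3.5(59) = 12.5.
Shortage = 212 − 12.5 = 199.5.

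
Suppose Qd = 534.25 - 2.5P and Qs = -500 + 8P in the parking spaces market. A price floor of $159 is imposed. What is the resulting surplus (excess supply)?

Equilibrium price would be P* = 98.5, so the floor at 159 binds.
At P = 159: Qd = 136.75, Qs = 772.
Surplus = 772 − 136.75 = 635.25.

Surplus = 635.25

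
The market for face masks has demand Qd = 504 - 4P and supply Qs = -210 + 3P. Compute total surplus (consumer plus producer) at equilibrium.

Equilibrium: 504 - 4P = -210 + 3P gives P* = 102, Q* = 96.
Demand choke price: P = 126; supply starts at P = 70.
CS = ½(126 − 102)(96) = 1152; PS = ½(102 − 70)(96) = 1536.

Total surplus = 2688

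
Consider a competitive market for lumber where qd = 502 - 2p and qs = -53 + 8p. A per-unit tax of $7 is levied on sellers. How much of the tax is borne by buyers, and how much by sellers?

Buyers bear $5.6, sellers bear $1.4

Pre-tax equilibrium: p* = 55.5, q* = 391.
Tax on sellers shifts supply to qs = -53 + 8(p − 7) = -109 + 8p.
502 - 2p = -109 + 8p gives buyer price pb = 61.1; sellers receive ps = 61.1 − 7 = 54.1.
New quantity: q = 502 − 2(61.1) = 379.8.
Buyer burden = 61.1 − 55.5 = 5.6; seller burden = 55.5 − 54.1 = 1.4.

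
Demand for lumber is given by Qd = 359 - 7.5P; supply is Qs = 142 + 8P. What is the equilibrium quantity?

Q* = 254

Set Qd = Qs: 359 - 7.5P = 142 + 8P.
217 = 15.5P, so P* = 14.
Q* = 359 − 7.5(14) = 254.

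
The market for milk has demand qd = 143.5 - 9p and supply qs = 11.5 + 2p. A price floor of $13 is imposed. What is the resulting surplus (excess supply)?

Equilibrium price would be p* = 12, so the floor at 13 binds.
At p = 13: qd = 26.5, qs = 37.5.
Surplus = 37.5 − 26.5 = 11.

Surplus = 11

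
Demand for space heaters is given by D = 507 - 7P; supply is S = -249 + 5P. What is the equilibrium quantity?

Set D = S: 507 - 7P = -249 + 5P.
756 = 12P, so P* = 63.
Q* = 507 − 7(63) = 66.

Q* = 66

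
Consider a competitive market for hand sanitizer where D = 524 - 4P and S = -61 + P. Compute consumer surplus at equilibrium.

Equilibrium: 524 - 4P = -61 + P gives P* = 117, Q* = 56.
Demand choke price (D = 0): P = 131.
CS = ½(131 − 117)(56) = 392.

Consumer surplus = 392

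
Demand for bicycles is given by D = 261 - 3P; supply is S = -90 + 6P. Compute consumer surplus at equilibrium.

Consumer surplus = 3456

Equilibrium: 261 - 3P = -90 + 6P gives P* = 39, Q* = 144.
Demand choke price (D = 0): P = 87.
CS = ½(87 − 39)(144) = 3456.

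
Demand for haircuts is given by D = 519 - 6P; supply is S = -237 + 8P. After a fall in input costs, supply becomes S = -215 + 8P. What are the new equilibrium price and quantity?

P' = 367/7, Q' = 1431/7

Original equilibrium: P* = 54, Q* = 195.
New equilibrium: 519 - 6P = -215 + 8P, so 734 = 14P and P' = 367/7; Q' = 519 − 6(367/7) = 1431/7.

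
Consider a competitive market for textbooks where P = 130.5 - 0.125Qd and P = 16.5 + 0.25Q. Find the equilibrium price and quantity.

Set the two price expressions equal: 130.5 - 0.125Q = 16.5 + 0.25Q.
114 = 0.375Q, so Q* = 304.
P* = 130.5 − (0.125)(304) = 92.5.

P* = 92.5, Q* = 304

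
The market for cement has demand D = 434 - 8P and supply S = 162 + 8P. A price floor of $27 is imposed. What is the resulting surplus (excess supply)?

Surplus = 160

Equilibrium price would be P* = 17, so the floor at 27 binds.
At P = 27: D = 218, S = 378.
Surplus = 378 − 218 = 160.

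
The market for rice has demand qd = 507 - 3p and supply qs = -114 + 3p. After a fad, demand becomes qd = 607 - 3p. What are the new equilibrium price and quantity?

Original equilibrium: p* = 103.5, q* = 196.5.
New equilibrium: 607 - 3p = -114 + 3p, so 721 = 6p and p' = 721/6; q' = 607 − 3(721/6) = 246.5.

p' = 721/6, q' = 246.5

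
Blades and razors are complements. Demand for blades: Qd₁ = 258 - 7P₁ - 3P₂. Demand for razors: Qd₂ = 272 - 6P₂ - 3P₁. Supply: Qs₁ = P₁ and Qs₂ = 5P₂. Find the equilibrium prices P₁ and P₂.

P₁ = 2022/79, P₂ = 1402/79

Market 1: 258 - 7P₁ - 3P₂ = P₁ → 8P₁ + 3P₂ = 258.
Market 2: 11P₂ + 3P₁ = 272.
Eliminating P₂: 11×(1) − 3×(2) gives 79P₁ = 2022, so P₁ = 2022/79.
Back-substitute into (2): P₂ = (272 − 3×2022/79) / 11 = 1402/79.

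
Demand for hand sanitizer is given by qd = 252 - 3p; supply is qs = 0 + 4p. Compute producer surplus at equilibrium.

Equilibrium: 252 - 3p = 0 + 4p gives p* = 36, q* = 144.
Supply starts at p = 0 (where qs = 0).
PS = ½(36 − 0)(144) = 2592.

Producer surplus = 2592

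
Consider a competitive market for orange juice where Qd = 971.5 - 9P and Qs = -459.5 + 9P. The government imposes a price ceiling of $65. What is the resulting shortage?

Shortage = 261

Equilibrium price would be P* = 79.5, so the ceiling at 65 binds.
At P = 65: Qd = 971.5 − 9(65) = 386.5, Qs = -459.5 + 9(65) = 125.5.
Shortage = 386.5 − 125.5 = 261.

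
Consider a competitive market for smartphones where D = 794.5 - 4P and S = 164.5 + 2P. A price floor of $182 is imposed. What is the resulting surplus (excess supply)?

Equilibrium price would be P* = 105, so the floor at 182 binds.
At P = 182: D = 66.5, S = 528.5.
Surplus = 528.5 − 66.5 = 462.

Surplus = 462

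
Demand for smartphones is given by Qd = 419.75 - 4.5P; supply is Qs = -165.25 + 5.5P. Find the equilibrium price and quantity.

Set Qd = Qs: 419.75 - 4.5P = -165.25 + 5.5P.
585 = 10P, so P* = 58.5.
Q* = 419.75 − 4.5(58.5) = 156.5.

P* = 58.5, Q* = 156.5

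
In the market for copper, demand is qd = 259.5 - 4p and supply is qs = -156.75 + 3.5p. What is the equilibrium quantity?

Set qd = qs: 259.5 - 4p = -156.75 + 3.5p.
416.25 = 7.5p, so p* = 55.5.
q* = 259.5 − 4(55.5) = 37.5.

q* = 37.5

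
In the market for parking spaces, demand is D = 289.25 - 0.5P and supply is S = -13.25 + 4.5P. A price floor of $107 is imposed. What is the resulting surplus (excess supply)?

Equilibrium price would be P* = 60.5, so the floor at 107 binds.
At P = 107: D = 235.75, S = 468.25.
Surplus = 468.25 − 235.75 = 232.5.

Surplus = 232.5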